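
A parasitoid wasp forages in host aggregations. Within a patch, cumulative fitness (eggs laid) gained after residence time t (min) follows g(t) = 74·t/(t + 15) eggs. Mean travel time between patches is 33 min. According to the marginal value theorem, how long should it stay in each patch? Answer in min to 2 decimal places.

22.25 min

Optimal t* satisfies g'(t*) = g(t*)/(T + t*).
g'(t) = 74·15/(t + 15)². Setting 74·15/(t+15)² = 74t/[(t+15)(33+t)] gives 15(33+t) = t(t+15), so t² = 15×33 = 495.
t* = √495 = 22.25 min.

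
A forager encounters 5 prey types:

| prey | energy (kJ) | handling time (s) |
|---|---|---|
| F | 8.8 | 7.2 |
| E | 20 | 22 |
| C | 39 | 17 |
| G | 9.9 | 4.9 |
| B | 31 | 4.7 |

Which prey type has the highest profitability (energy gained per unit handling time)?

Profitability E/h (kJ/s): F = 8.8/7.2 = 1.22, E = 20/22 = 0.909, C = 39/17 = 2.29, G = 9.9/4.9 = 2.02, B = 31/4.7 = 6.6.
Ranked: B > C > G > F > E.

B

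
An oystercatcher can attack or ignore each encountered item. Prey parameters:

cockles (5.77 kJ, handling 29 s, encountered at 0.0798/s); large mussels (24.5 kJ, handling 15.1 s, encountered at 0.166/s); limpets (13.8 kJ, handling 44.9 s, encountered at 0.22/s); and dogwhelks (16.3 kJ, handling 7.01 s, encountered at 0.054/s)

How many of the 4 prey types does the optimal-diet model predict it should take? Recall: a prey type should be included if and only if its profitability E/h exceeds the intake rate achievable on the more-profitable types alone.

Profitabilities (E/h, kJ/s): dogwhelks 2.33, large mussels 1.62, limpets 0.307, cockles 0.199. Add prey in this order while the next type's profitability exceeds the intake rate on those already taken.
Rate on top 1: 0.6385. large mussels: 1.62 > 0.6385 → include.
Rate on top 2: 1.273. limpets: 0.307 < 1.273 → exclude; stop.
Optimal diet: dogwhelks, large mussels — 2 of 4 types.

2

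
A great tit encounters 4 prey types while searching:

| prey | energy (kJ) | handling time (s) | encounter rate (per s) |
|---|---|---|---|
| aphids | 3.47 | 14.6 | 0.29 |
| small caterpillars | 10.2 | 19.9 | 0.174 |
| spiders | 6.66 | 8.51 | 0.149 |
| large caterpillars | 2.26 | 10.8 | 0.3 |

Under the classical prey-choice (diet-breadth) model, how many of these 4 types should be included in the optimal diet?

E/h in descending order: spiders 0.783, small caterpillars 0.513, aphids 0.238, large caterpillars 0.209 kJ/s. The optimal diet is the largest prefix of this list for which every included type satisfies E_i/h_i > R on the types above it.
Rate on top 1: 0.4375. small caterpillars: 0.513 > 0.4375 → include.
Rate on top 2: 0.4829. aphids: 0.238 < 0.4829 → exclude; stop.
Optimal diet: spiders, small caterpillars — 2 of 4 types.

2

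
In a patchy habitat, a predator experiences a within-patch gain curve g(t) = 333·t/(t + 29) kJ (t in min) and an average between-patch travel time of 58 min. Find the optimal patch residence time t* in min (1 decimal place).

Maximise g(t)/(T+t): set derivative to zero → g'(t)(T+t) = g(t).
g'(t) = 333·29/(t + 29)². Setting 333·29/(t+29)² = 333t/[(t+29)(58+t)] gives 29(58+t) = t(t+29), so t² = 29×58 = 1682.
t* = √1682 = 41.01 min.

41.0 min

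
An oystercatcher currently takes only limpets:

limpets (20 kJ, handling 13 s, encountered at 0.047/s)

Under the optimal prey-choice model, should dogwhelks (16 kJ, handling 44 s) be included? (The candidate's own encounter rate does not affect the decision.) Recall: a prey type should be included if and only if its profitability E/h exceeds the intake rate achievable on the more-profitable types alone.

No

Intake rate on the current diet: R = (0.047×20) / (1 + 0.047×13) = 0.94/1.611 = 0.5835 kJ/s.
dogwhelks: E/h = 16/44 = 0.3636 kJ/s.
Since 0.3636 < R, time spent handling dogwhelks is better spent searching.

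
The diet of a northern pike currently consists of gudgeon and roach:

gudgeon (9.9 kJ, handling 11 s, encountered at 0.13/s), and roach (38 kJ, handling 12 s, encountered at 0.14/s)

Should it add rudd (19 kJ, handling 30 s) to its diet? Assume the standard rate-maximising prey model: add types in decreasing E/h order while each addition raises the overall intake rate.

Current rate: (0.13×9.9 + 0.14×38)/(1 + 0.13×11 + 0.14×12) = 1.608 kJ/s.
rudd: E/h = 19/30 = 0.6333 kJ/s.
Since 0.6333 < R, time spent handling rudd is better spent searching.

No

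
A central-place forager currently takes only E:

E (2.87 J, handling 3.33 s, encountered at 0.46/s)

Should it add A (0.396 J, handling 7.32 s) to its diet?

On E alone, R = ΣλE/(1+Σλh) = 1.32/2.532 = 0.5214 J/s.
A: E/h = 0.396/7.32 = 0.0541 J/s.
0.0541 < 0.5214, so adding A would lower the average — exclude it.

No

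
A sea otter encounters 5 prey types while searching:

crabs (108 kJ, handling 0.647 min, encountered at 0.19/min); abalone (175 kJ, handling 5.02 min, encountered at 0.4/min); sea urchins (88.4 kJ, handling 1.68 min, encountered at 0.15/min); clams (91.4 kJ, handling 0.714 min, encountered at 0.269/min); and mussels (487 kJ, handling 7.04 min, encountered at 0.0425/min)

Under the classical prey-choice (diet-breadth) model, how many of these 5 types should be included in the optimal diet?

Profitabilities (E/h, kJ/min): crabs 167, clams 128, mussels 69.2, sea urchins 52.6, abalone 34.9. Add prey in this order while the next type's profitability exceeds the intake rate on those already taken.
Rate on top 1: 18.27. clams: 128 > 18.27 → include.
Rate on top 2: 34.3. mussels: 69.2 > 34.3 → include.
Rate on top 3: 40.77. sea urchins: 52.6 > 40.77 → include.
Rate on top 4: 42.37. abalone: 34.9 < 42.37 → exclude; stop.
Optimal diet: crabs, clams, mussels, sea urchins — 4 of 5 types.

4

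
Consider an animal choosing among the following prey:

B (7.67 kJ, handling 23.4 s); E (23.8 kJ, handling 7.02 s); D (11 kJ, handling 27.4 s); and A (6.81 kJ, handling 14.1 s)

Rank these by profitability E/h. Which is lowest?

In descending order of E/h:
E: 23.8/7.02 = 3.39 kJ/s
A: 6.81/14.1 = 0.483 kJ/s
D: 11/27.4 = 0.401 kJ/s
B: 7.67/23.4 = 0.328 kJ/s

B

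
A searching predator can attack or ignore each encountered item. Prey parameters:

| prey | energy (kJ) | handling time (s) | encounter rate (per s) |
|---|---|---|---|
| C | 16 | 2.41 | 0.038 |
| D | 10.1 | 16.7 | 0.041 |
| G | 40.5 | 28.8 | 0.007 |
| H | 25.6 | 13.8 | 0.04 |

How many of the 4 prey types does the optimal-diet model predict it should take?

E/h in descending order: C 6.64, H 1.86, G 1.41, D 0.605 kJ/s. The optimal diet is the largest prefix of this list for which every included type satisfies E_i/h_i > R on the types above it.
Rate on top 1: 0.557. H: 1.86 > 0.557 → include.
Rate on top 2: 0.993. G: 1.41 > 0.993 → include.
Rate on top 3: 1.038. D: 0.605 < 1.038 → exclude; stop.
Optimal diet: C, H, G — 3 of 4 types.

3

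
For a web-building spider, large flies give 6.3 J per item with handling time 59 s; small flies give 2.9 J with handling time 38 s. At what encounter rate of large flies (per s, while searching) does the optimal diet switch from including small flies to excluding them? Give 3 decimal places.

Drop small flies once their profitability E₂/h₂ falls below the rate achievable on large flies alone: E₂/h₂ = λE₁/(1 + λh₁).
Solve for λ: λE₁h₂ = E₂(1 + λh₁) → λ(E₁h₂ − E₂h₁) = E₂ → λ = E₂/(E₁h₂ − E₂h₁).
λ = 2.9/(6.3×38 − 2.9×59) = 2.9/68.3 = 0.04246 per s.

0.042 per s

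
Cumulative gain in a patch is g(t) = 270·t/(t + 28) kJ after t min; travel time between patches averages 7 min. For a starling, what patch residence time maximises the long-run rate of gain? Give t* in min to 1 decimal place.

Optimal t* satisfies g'(t*) = g(t*)/(T + t*).
g'(t) = 270·28/(t + 28)². Setting 270·28/(t+28)² = 270t/[(t+28)(7+t)] gives 28(7+t) = t(t+28), so t² = 28×7 = 196.
t* = √196 = 14 min.

14.0 min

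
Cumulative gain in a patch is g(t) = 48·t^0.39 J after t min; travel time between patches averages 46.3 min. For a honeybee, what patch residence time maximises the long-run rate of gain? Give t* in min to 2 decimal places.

Maximise g(t)/(T+t): set derivative to zero → g'(t)(T+t) = g(t).
g'(t) = 0.39·48·t^-0.61. Setting 0.39·48·t^-0.61 = 48·t^0.39/(46.3+t) gives 0.39(46.3+t) = t, so 0.61·t = 0.39×46.3.
t* = 0.39×46.3/0.61 = 29.6 min.

29.60 min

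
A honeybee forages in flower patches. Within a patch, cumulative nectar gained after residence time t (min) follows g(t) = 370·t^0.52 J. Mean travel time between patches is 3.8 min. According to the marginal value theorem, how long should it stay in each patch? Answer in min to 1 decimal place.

Maximise g(t)/(T+t): set derivative to zero → g'(t)(T+t) = g(t).
g'(t) = 0.52·370·t^-0.48. Setting 0.52·370·t^-0.48 = 370·t^0.52/(3.8+t) gives 0.52(3.8+t) = t, so 0.48·t = 0.52×3.8.
t* = 0.52×3.8/0.48 = 4.117 min.

4.1 min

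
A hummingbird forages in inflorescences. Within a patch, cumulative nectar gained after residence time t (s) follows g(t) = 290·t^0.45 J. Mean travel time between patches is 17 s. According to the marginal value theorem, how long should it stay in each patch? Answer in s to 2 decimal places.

13.91 s

Optimal t* satisfies g'(t*) = g(t*)/(T + t*).
g'(t) = 0.45·290·t^-0.55. Setting 0.45·290·t^-0.55 = 290·t^0.45/(17+t) gives 0.45(17+t) = t, so 0.55·t = 0.45×17.
t* = 0.45×17/0.55 = 13.91 s.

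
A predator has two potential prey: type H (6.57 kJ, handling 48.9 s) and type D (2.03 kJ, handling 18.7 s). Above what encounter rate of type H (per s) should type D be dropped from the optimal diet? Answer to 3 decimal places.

0.086 per s

Drop type D once their profitability E₂/h₂ falls below the rate achievable on type H alone: E₂/h₂ = λE₁/(1 + λh₁).
Solve for λ: λE₁h₂ = E₂(1 + λh₁) → λ(E₁h₂ − E₂h₁) = E₂ → λ = E₂/(E₁h₂ − E₂h₁).
λ = 2.03/(6.57×18.7 − 2.03×48.9) = 2.03/23.59 = 0.08605 per s.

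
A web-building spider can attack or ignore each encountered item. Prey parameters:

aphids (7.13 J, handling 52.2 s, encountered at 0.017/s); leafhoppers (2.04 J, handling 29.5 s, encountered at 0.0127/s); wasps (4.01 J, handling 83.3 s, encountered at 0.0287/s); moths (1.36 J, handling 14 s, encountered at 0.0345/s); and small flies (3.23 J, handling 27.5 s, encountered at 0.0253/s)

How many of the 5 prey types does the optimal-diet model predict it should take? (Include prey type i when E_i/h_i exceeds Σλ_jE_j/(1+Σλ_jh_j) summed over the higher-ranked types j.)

E/h in descending order: aphids 0.137, small flies 0.117, moths 0.0971, leafhoppers 0.0692, wasps 0.0481 J/s. The optimal diet is the largest prefix of this list for which every included type satisfies E_i/h_i > R on the types above it.
Rate on top 1: 0.06422. small flies: 0.117 > 0.06422 → include.
Rate on top 2: 0.07856. moths: 0.0971 > 0.07856 → include.
Rate on top 3: 0.08149. leafhoppers: 0.0692 < 0.08149 → exclude; stop.
Optimal diet: aphids, small flies, moths — 3 of 5 types.

3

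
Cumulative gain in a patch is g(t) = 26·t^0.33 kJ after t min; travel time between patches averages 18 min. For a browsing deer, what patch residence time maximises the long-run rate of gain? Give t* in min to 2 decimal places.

8.87 min

Maximise g(t)/(T+t): set derivative to zero → g'(t)(T+t) = g(t).
g'(t) = 0.33·26·t^-0.67. Setting 0.33·26·t^-0.67 = 26·t^0.33/(18+t) gives 0.33(18+t) = t, so 0.67·t = 0.33×18.
t* = 0.33×18/0.67 = 8.866 min.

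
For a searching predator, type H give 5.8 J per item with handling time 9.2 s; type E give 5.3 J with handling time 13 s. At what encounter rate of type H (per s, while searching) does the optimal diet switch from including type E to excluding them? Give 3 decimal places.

0.199 per s

At the threshold, the rate on type H alone equals the profitability of type E: λ·5.8/(1 + λ·9.2) = 5.3/13 = 0.4077.
Rearranging, λ(5.8 − 0.4077×9.2) = 0.4077, so λ = 0.4077/2.049 = 0.1989 per s.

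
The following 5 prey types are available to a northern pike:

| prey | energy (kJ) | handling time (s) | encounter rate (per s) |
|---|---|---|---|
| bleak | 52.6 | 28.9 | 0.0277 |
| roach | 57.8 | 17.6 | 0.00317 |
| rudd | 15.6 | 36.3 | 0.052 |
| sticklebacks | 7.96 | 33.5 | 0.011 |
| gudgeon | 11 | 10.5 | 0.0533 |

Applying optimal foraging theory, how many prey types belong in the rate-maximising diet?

3

Rank by E/h (kJ/s): roach 3.28, bleak 1.82, gudgeon 1.05, rudd 0.43, sticklebacks 0.238. Include each in turn until the next type's E/h falls below the running intake rate.
Rate on top 1: 0.1735. bleak: 1.82 > 0.1735 → include.
Rate on top 2: 0.8836. gudgeon: 1.05 > 0.8836 → include.
Rate on top 3: 0.9216. rudd: 0.43 < 0.9216 → exclude; stop.
Optimal diet: roach, bleak, gudgeon — 3 of 5 types.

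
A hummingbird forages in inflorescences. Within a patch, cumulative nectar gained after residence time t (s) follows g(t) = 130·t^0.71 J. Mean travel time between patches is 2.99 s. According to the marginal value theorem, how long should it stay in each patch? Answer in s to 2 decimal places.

By the marginal value theorem, leave when the instantaneous gain rate g'(t) equals the habitat-wide average g(t)/(T + t).
g'(t) = 0.71·130·t^-0.29. Setting 0.71·130·t^-0.29 = 130·t^0.71/(2.99+t) gives 0.71(2.99+t) = t, so 0.29·t = 0.71×2.99.
t* = 0.71×2.99/0.29 = 7.32 s.

7.32 s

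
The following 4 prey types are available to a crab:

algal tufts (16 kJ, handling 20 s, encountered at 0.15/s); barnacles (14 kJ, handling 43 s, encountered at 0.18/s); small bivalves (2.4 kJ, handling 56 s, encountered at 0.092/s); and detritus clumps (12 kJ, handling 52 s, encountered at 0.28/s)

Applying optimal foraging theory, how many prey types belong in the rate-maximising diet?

Profitabilities (E/h, kJ/s): algal tufts 0.8, barnacles 0.326, detritus clumps 0.231, small bivalves 0.0429. Add prey in this order while the next type's profitability exceeds the intake rate on those already taken.
Rate on top 1: 0.6. barnacles: 0.326 < 0.6 → exclude; stop.
Optimal diet: algal tufts — 1 of 4 types.

1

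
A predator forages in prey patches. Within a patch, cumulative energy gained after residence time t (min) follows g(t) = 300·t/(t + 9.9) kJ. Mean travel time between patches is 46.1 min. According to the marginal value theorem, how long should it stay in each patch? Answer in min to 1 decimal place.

Maximise g(t)/(T+t): set derivative to zero → g'(t)(T+t) = g(t).
g'(t) = 300·9.9/(t + 9.9)². Setting 300·9.9/(t+9.9)² = 300t/[(t+9.9)(46.1+t)] gives 9.9(46.1+t) = t(t+9.9), so t² = 9.9×46.1 = 456.4.
t* = √456.4 = 21.36 min.

21.4 min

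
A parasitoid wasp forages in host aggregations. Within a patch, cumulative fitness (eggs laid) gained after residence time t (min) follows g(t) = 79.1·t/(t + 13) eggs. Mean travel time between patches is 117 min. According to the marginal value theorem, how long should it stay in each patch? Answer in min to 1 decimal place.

By the marginal value theorem, leave when the instantaneous gain rate g'(t) equals the habitat-wide average g(t)/(T + t).
g'(t) = 79.1·13/(t + 13)². Setting 79.1·13/(t+13)² = 79.1t/[(t+13)(117+t)] gives 13(117+t) = t(t+13), so t² = 13×117 = 1521.
t* = √1521 = 39 min.

39.0 min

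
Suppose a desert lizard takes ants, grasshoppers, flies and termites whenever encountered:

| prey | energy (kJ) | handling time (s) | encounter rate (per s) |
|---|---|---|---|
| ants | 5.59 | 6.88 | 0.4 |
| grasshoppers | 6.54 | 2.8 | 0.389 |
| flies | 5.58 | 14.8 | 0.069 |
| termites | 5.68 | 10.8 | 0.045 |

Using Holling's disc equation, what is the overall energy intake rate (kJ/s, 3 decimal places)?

R = Σλ_iE_i / (1 + Σλ_ih_i)
Numerator: 0.4×5.59 + 0.389×6.54 + 0.069×5.58 + 0.045×5.68 = 5.421
Denominator: 1 + 0.4×6.88 + 0.389×2.8 + 0.069×14.8 + 0.045×10.8 = 6.348
R = 5.421/6.348 = 0.8539 kJ/s

0.854 kJ/s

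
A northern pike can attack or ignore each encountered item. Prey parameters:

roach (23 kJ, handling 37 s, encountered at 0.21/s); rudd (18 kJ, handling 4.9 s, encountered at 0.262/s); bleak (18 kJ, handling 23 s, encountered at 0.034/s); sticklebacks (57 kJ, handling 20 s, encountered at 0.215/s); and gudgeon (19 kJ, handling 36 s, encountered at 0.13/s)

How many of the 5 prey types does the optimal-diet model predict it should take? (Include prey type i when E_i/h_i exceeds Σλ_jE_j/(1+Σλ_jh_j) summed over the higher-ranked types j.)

Rank by E/h (kJ/s): rudd 3.67, sticklebacks 2.85, bleak 0.783, roach 0.622, gudgeon 0.528. Include each in turn until the next type's E/h falls below the running intake rate.
Rate on top 1: 2.065. sticklebacks: 2.85 > 2.065 → include.
Rate on top 2: 2.578. bleak: 0.783 < 2.578 → exclude; stop.
Optimal diet: rudd, sticklebacks — 2 of 5 types.

2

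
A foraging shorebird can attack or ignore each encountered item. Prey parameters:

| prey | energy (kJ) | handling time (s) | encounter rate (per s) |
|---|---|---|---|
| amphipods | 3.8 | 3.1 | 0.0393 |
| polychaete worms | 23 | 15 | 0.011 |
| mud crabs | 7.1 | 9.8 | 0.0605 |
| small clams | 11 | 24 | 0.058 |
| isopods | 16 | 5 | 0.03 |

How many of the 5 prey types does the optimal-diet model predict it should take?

4

Rank by E/h (kJ/s): isopods 3.2, polychaete worms 1.53, amphipods 1.23, mud crabs 0.724, small clams 0.458. Include each in turn until the next type's E/h falls below the running intake rate.
Rate on top 1: 0.4174. polychaete worms: 1.53 > 0.4174 → include.
Rate on top 2: 0.5574. amphipods: 1.23 > 0.5574 → include.
Rate on top 3: 0.6141. mud crabs: 0.724 > 0.6141 → include.
Rate on top 4: 0.6463. small clams: 0.458 < 0.6463 → exclude; stop.
Optimal diet: isopods, polychaete worms, amphipods, mud crabs — 4 of 5 types.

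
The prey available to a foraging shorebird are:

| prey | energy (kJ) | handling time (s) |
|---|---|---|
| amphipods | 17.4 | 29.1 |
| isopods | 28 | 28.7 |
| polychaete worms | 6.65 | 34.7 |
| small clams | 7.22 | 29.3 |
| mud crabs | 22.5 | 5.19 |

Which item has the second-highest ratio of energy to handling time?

Profitability E/h (kJ/s): amphipods = 17.4/29.1 = 0.598, isopods = 28/28.7 = 0.976, polychaete worms = 6.65/34.7 = 0.192, small clams = 7.22/29.3 = 0.246, mud crabs = 22.5/5.19 = 4.34.
Ranked: mud crabs > isopods > amphipods > small clams > polychaete worms.

isopods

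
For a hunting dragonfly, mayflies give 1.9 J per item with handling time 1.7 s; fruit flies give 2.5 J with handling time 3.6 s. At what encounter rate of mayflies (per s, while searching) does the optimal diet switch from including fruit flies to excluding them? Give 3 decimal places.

0.965 per s

Drop fruit flies once their profitability E₂/h₂ falls below the rate achievable on mayflies alone: E₂/h₂ = λE₁/(1 + λh₁).
Solve for λ: λE₁h₂ = E₂(1 + λh₁) → λ(E₁h₂ − E₂h₁) = E₂ → λ = E₂/(E₁h₂ − E₂h₁).
λ = 2.5/(1.9×3.6 − 2.5×1.7) = 2.5/2.59 = 0.9653 per s.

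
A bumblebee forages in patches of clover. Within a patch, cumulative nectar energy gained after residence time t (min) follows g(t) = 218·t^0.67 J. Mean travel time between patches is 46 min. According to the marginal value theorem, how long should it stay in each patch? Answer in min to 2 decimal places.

Maximise g(t)/(T+t): set derivative to zero → g'(t)(T+t) = g(t).
g'(t) = 0.67·218·t^-0.33. Setting 0.67·218·t^-0.33 = 218·t^0.67/(46+t) gives 0.67(46+t) = t, so 0.33·t = 0.67×46.
t* = 0.67×46/0.33 = 93.39 min.

93.39 min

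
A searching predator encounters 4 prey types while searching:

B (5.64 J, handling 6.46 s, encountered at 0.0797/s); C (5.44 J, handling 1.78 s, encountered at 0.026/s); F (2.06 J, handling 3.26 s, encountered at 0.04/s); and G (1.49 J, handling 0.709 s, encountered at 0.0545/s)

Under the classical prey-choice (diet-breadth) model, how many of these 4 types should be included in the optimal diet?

Rank by E/h (J/s): C 3.06, G 2.1, B 0.873, F 0.632. Include each in turn until the next type's E/h falls below the running intake rate.
Rate on top 1: 0.1352. G: 2.1 > 0.1352 → include.
Rate on top 2: 0.2052. B: 0.873 > 0.2052 → include.
Rate on top 3: 0.4202. F: 0.632 > 0.4202 → include.
Optimal diet: C, G, B, F — 4 of 4 types.

4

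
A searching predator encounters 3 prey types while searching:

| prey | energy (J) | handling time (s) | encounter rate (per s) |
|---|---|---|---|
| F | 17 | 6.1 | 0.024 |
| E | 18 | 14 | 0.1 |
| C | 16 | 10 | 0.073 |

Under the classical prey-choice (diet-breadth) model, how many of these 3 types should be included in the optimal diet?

3

E/h in descending order: F 2.79, C 1.6, E 1.29 J/s. The optimal diet is the largest prefix of this list for which every included type satisfies E_i/h_i > R on the types above it.
Rate on top 1: 0.3559. C: 1.6 > 0.3559 → include.
Rate on top 2: 0.8399. E: 1.29 > 0.8399 → include.
Optimal diet: F, C, E — 3 of 3 types.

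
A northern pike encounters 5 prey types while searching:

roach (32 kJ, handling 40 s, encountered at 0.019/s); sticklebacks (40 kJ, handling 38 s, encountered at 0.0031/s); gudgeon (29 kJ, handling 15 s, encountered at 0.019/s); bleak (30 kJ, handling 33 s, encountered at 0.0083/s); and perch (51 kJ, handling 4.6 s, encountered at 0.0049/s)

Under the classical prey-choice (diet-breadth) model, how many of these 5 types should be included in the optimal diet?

5

Rank by E/h (kJ/s): perch 11.1, gudgeon 1.93, sticklebacks 1.05, bleak 0.909, roach 0.8. Include each in turn until the next type's E/h falls below the running intake rate.
Rate on top 1: 0.2444. gudgeon: 1.93 > 0.2444 → include.
Rate on top 2: 0.6125. sticklebacks: 1.05 > 0.6125 → include.
Rate on top 3: 0.6489. bleak: 0.909 > 0.6489 → include.
Rate on top 4: 0.6908. roach: 0.8 > 0.6908 → include.
Optimal diet: perch, gudgeon, sticklebacks, bleak, roach — 5 of 5 types.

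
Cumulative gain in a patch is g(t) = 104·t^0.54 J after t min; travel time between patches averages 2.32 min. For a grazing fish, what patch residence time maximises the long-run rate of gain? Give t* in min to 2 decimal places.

2.72 min

By the marginal value theorem, leave when the instantaneous gain rate g'(t) equals the habitat-wide average g(t)/(T + t).
g'(t) = 0.54·104·t^-0.46. Setting 0.54·104·t^-0.46 = 104·t^0.54/(2.32+t) gives 0.54(2.32+t) = t, so 0.46·t = 0.54×2.32.
t* = 0.54×2.32/0.46 = 2.723 min.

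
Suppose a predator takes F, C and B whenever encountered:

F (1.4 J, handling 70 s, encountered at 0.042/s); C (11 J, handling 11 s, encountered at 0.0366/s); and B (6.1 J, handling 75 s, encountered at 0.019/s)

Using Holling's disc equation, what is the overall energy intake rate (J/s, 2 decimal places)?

0.10 J/s

R = Σλ_iE_i / (1 + Σλ_ih_i)
Numerator: 0.042×1.4 + 0.0366×11 + 0.019×6.1 = 0.5773
Denominator: 1 + 0.042×70 + 0.0366×11 + 0.019×75 = 5.768
R = 0.5773/5.768 = 0.1001 J/s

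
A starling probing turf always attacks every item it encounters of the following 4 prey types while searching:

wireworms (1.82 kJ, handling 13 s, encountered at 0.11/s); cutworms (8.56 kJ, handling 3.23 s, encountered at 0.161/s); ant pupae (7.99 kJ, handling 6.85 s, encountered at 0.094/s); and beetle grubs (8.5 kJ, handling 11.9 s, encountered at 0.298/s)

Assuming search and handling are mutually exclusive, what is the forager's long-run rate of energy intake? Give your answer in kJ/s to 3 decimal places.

0.681 kJ/s

R = Σλ_iE_i / (1 + Σλ_ih_i)
Numerator: 0.11×1.82 + 0.161×8.56 + 0.094×7.99 + 0.298×8.5 = 4.862
Denominator: 1 + 0.11×13 + 0.161×3.23 + 0.094×6.85 + 0.298×11.9 = 7.14
R = 4.862/7.14 = 0.681 kJ/s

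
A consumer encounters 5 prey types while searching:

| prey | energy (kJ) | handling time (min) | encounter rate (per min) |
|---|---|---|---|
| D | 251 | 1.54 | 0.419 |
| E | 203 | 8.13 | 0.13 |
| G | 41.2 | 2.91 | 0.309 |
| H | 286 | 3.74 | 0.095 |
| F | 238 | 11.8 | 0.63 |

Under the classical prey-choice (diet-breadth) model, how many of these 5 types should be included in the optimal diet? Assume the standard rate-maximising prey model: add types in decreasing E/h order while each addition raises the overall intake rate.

Rank by E/h (kJ/min): D 163, H 76.5, E 25, F 20.2, G 14.2. Include each in turn until the next type's E/h falls below the running intake rate.
Rate on top 1: 63.92. H: 76.5 > 63.92 → include.
Rate on top 2: 66.15. E: 25 < 66.15 → exclude; stop.
Optimal diet: D, H — 2 of 5 types.

2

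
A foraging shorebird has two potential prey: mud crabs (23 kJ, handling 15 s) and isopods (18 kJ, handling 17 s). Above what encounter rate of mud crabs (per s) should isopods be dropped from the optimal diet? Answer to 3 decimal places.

At the threshold, the rate on mud crabs alone equals the profitability of isopods: λ·23/(1 + λ·15) = 18/17 = 1.059.
Rearranging, λ(23 − 1.059×15) = 1.059, so λ = 1.059/7.118 = 0.1488 per s.

0.149 per s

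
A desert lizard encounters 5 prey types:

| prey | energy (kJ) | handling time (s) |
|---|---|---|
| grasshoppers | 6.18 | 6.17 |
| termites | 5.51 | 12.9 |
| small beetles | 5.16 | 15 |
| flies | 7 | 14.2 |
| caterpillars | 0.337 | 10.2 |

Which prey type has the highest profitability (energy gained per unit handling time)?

grasshoppers

Profitability E/h (kJ/s): grasshoppers = 6.18/6.17 = 1, termites = 5.51/12.9 = 0.427, small beetles = 5.16/15 = 0.344, flies = 7/14.2 = 0.493, caterpillars = 0.337/10.2 = 0.033.
Ranked: grasshoppers > flies > termites > small beetles > caterpillars.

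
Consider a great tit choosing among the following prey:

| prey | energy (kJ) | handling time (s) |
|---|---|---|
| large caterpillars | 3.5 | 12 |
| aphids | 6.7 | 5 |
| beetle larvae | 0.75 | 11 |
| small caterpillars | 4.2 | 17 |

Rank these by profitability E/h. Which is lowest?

Profitability E/h (kJ/s): large caterpillars = 3.5/12 = 0.292, aphids = 6.7/5 = 1.34, beetle larvae = 0.75/11 = 0.0682, small caterpillars = 4.2/17 = 0.247.
Ranked: aphids > large caterpillars > small caterpillars > beetle larvae.

beetle larvae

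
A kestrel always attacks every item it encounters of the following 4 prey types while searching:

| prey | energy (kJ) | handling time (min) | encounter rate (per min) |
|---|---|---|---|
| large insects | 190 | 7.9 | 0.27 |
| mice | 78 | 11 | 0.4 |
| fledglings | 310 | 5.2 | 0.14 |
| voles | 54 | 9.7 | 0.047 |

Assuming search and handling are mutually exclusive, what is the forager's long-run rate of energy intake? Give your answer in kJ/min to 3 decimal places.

Energy encountered per unit search time: 0.27×190 + 0.4×78 + 0.14×310 + 0.047×54 = 128.4 kJ/min.
Handling time per unit search time: 0.27×7.9 + 0.4×11 + 0.14×5.2 + 0.047×9.7 = 7.717.
Rate = 128.4/(1 + 7.717) = 14.73 kJ/min.

14.734 kJ/min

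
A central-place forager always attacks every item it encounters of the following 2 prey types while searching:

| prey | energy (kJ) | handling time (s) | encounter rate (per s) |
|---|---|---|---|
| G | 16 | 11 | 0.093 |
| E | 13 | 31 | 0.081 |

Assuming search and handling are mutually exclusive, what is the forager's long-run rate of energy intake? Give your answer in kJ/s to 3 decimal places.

0.560 kJ/s

Energy encountered per unit search time: 0.093×16 + 0.081×13 = 2.541 kJ/s.
Handling time per unit search time: 0.093×11 + 0.081×31 = 3.534.
Rate = 2.541/(1 + 3.534) = 0.5604 kJ/s.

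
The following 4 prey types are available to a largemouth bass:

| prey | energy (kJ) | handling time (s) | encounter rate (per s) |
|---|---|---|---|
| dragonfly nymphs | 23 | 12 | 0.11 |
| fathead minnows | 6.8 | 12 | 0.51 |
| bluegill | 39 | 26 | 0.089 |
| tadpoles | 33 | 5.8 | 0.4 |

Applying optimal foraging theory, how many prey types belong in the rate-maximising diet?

1

Profitabilities (E/h, kJ/s): tadpoles 5.69, dragonfly nymphs 1.92, bluegill 1.5, fathead minnows 0.567. Add prey in this order while the next type's profitability exceeds the intake rate on those already taken.
Rate on top 1: 3.976. dragonfly nymphs: 1.92 < 3.976 → exclude; stop.
Optimal diet: tadpoles — 1 of 4 types.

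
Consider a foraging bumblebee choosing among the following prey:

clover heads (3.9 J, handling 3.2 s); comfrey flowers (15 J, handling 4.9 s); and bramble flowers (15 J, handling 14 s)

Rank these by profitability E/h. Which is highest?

comfrey flowers

In descending order of E/h:
comfrey flowers: 15/4.9 = 3.06 J/s
clover heads: 3.9/3.2 = 1.22 J/s
bramble flowers: 15/14 = 1.07 J/s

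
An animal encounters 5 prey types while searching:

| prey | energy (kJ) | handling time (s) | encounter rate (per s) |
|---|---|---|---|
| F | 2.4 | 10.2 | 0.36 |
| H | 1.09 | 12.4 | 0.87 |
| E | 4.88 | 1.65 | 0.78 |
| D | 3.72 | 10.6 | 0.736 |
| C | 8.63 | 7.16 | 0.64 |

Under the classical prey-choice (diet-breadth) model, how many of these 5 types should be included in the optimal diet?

E/h in descending order: E 2.96, C 1.21, D 0.351, F 0.235, H 0.0879 kJ/s. The optimal diet is the largest prefix of this list for which every included type satisfies E_i/h_i > R on the types above it.
Rate on top 1: 1.664. C: 1.21 < 1.664 → exclude; stop.
Optimal diet: E — 1 of 5 types.

1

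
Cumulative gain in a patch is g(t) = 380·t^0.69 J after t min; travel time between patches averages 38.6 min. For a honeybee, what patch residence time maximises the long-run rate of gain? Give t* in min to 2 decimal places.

Maximise g(t)/(T+t): set derivative to zero → g'(t)(T+t) = g(t).
g'(t) = 0.69·380·t^-0.31. Setting 0.69·380·t^-0.31 = 380·t^0.69/(38.6+t) gives 0.69(38.6+t) = t, so 0.31·t = 0.69×38.6.
t* = 0.69×38.6/0.31 = 85.92 min.

85.92 min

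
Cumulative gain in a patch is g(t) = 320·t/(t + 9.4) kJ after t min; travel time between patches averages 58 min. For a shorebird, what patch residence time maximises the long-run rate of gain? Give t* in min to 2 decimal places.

Optimal t* satisfies g'(t*) = g(t*)/(T + t*).
g'(t) = 320·9.4/(t + 9.4)². Setting 320·9.4/(t+9.4)² = 320t/[(t+9.4)(58+t)] gives 9.4(58+t) = t(t+9.4), so t² = 9.4×58 = 545.2.
t* = √545.2 = 23.35 min.

23.35 min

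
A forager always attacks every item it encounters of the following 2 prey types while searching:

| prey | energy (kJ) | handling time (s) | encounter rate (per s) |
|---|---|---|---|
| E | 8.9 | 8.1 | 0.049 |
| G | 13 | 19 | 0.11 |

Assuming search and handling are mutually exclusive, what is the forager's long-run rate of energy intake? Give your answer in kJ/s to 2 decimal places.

0.54 kJ/s

R = Σλ_iE_i / (1 + Σλ_ih_i)
Numerator: 0.049×8.9 + 0.11×13 = 1.866
Denominator: 1 + 0.049×8.1 + 0.11×19 = 3.487
R = 1.866/3.487 = 0.5352 kJ/s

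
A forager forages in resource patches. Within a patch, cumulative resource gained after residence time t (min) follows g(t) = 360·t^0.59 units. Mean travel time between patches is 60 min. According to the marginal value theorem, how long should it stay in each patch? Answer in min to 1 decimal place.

Optimal t* satisfies g'(t*) = g(t*)/(T + t*).
g'(t) = 0.59·360·t^-0.41. Setting 0.59·360·t^-0.41 = 360·t^0.59/(60+t) gives 0.59(60+t) = t, so 0.41·t = 0.59×60.
t* = 0.59×60/0.41 = 86.34 min.

86.3 min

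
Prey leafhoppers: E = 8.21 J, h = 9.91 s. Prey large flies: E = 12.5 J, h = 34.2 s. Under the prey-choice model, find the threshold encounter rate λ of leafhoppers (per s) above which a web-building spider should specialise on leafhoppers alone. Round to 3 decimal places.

Drop large flies once their profitability E₂/h₂ falls below the rate achievable on leafhoppers alone: E₂/h₂ = λE₁/(1 + λh₁).
Solve for λ: λE₁h₂ = E₂(1 + λh₁) → λ(E₁h₂ − E₂h₁) = E₂ → λ = E₂/(E₁h₂ − E₂h₁).
λ = 12.5/(8.21×34.2 − 12.5×9.91) = 12.5/156.9 = 0.07967 per s.

0.080 per s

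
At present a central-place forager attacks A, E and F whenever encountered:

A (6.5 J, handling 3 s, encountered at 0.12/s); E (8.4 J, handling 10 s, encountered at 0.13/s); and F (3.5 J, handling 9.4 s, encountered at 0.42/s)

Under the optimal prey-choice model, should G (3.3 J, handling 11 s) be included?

No

Intake rate on the current diet: R = (0.12×6.5 + 0.13×8.4 + 0.42×3.5) / (1 + 0.12×3 + 0.13×10 + 0.42×9.4) = 3.342/6.608 = 0.5058 J/s.
Profitability of G: 3.3/11 = 0.3 J/s.
0.3 < 0.5058, so adding G would lower the average — exclude it.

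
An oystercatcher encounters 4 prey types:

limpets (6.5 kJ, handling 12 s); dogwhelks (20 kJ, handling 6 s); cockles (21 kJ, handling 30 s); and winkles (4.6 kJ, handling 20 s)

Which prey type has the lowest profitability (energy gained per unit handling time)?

winkles

In descending order of E/h:
dogwhelks: 20/6 = 3.33 kJ/s
cockles: 21/30 = 0.7 kJ/s
limpets: 6.5/12 = 0.542 kJ/s
winkles: 4.6/20 = 0.23 kJ/s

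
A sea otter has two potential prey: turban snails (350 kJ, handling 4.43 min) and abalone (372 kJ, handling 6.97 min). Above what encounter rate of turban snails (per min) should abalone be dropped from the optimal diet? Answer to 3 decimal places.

Drop abalone once their profitability E₂/h₂ falls below the rate achievable on turban snails alone: E₂/h₂ = λE₁/(1 + λh₁).
Solve for λ: λE₁h₂ = E₂(1 + λh₁) → λ(E₁h₂ − E₂h₁) = E₂ → λ = E₂/(E₁h₂ − E₂h₁).
λ = 372/(350×6.97 − 372×4.43) = 372/791.5 = 0.47 per min.

0.470 per min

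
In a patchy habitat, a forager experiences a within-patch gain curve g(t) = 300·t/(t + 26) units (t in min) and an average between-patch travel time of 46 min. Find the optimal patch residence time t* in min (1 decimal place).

34.6 min

Optimal t* satisfies g'(t*) = g(t*)/(T + t*).
g'(t) = 300·26/(t + 26)². Setting 300·26/(t+26)² = 300t/[(t+26)(46+t)] gives 26(46+t) = t(t+26), so t² = 26×46 = 1196.
t* = √1196 = 34.58 min.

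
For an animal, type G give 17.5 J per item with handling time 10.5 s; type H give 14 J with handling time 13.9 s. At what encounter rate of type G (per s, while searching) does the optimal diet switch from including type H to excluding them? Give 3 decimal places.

0.145 per s

The zero-one rule: include type H iff E₂/h₂ > λE₁/(1+λh₁). Equality gives the switch point.
λE₁h₂ = E₂ + λE₂h₁ ⇒ λ = E₂/(E₁h₂ − E₂h₁) = 14/(243.2 − 147) = 0.1455 per s.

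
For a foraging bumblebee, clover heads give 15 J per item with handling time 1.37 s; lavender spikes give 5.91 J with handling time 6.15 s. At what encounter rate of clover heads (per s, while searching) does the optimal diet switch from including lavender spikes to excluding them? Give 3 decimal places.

0.070 per s

At the threshold, the rate on clover heads alone equals the profitability of lavender spikes: λ·15/(1 + λ·1.37) = 5.91/6.15 = 0.961.
Rearranging, λ(15 − 0.961×1.37) = 0.961, so λ = 0.961/13.68 = 0.07023 per s.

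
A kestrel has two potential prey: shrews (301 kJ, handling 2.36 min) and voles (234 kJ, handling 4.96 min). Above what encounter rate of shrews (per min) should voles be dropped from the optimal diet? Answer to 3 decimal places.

The zero-one rule: include voles iff E₂/h₂ > λE₁/(1+λh₁). Equality gives the switch point.
λE₁h₂ = E₂ + λE₂h₁ ⇒ λ = E₂/(E₁h₂ − E₂h₁) = 234/(1493 − 552.2) = 0.2487 per min.

0.249 per min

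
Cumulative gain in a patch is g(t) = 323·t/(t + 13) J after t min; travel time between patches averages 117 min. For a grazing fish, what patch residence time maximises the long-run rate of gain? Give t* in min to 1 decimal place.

39.0 min

Maximise g(t)/(T+t): set derivative to zero → g'(t)(T+t) = g(t).
g'(t) = 323·13/(t + 13)². Setting 323·13/(t+13)² = 323t/[(t+13)(117+t)] gives 13(117+t) = t(t+13), so t² = 13×117 = 1521.
t* = √1521 = 39 min.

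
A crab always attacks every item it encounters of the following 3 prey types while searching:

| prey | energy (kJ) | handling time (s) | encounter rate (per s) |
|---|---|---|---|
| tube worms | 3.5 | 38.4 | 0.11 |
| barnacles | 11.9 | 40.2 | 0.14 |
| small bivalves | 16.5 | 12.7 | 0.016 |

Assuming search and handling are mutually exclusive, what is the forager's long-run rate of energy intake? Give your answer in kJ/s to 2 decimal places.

0.21 kJ/s

R = Σλ_iE_i / (1 + Σλ_ih_i)
Numerator: 0.11×3.5 + 0.14×11.9 + 0.016×16.5 = 2.315
Denominator: 1 + 0.11×38.4 + 0.14×40.2 + 0.016×12.7 = 11.06
R = 2.315/11.06 = 0.2094 kJ/s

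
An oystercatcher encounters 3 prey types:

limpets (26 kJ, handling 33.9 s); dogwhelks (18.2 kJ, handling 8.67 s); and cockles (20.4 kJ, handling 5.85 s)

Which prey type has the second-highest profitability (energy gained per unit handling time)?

In descending order of E/h:
cockles: 20.4/5.85 = 3.49 kJ/s
dogwhelks: 18.2/8.67 = 2.1 kJ/s
limpets: 26/33.9 = 0.767 kJ/s

dogwhelks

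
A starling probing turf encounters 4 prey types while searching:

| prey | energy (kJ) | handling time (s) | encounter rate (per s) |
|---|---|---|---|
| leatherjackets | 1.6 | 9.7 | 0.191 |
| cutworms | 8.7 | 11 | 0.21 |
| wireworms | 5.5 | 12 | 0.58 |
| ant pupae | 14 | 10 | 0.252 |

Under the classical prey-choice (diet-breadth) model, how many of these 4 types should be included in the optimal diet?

1

E/h in descending order: ant pupae 1.4, cutworms 0.791, wireworms 0.458, leatherjackets 0.165 kJ/s. The optimal diet is the largest prefix of this list for which every included type satisfies E_i/h_i > R on the types above it.
Rate on top 1: 1.002. cutworms: 0.791 < 1.002 → exclude; stop.
Optimal diet: ant pupae — 1 of 4 types.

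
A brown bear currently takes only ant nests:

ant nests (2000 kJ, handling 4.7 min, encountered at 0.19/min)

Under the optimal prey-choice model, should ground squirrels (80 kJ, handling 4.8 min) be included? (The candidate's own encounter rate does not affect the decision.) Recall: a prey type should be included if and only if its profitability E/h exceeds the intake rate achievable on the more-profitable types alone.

No

On ant nests alone, R = ΣλE/(1+Σλh) = 380/1.893 = 200.7 kJ/min.
ground squirrels: E/h = 80/4.8 = 16.67 kJ/min.
Since 16.67 < R, time spent handling ground squirrels is better spent searching.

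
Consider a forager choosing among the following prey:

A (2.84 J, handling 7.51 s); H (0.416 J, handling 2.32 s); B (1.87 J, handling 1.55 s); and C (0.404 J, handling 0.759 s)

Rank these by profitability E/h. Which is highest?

In descending order of E/h:
B: 1.87/1.55 = 1.21 J/s
C: 0.404/0.759 = 0.532 J/s
A: 2.84/7.51 = 0.378 J/s
H: 0.416/2.32 = 0.179 J/s

B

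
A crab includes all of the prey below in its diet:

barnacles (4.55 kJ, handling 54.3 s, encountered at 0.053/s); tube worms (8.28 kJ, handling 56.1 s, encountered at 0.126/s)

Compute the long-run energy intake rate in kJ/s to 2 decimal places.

R = (0.053×4.55 + 0.126×8.28) / (1 + 0.053×54.3 + 0.126×56.1) = 1.284/10.95 = 0.1173 kJ/s.

0.12 kJ/s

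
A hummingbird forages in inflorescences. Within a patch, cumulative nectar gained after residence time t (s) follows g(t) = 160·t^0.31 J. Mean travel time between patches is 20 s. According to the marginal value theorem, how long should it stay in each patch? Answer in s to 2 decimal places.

8.99 s

Optimal t* satisfies g'(t*) = g(t*)/(T + t*).
g'(t) = 0.31·160·t^-0.69. Setting 0.31·160·t^-0.69 = 160·t^0.31/(20+t) gives 0.31(20+t) = t, so 0.69·t = 0.31×20.
t* = 0.31×20/0.69 = 8.986 s.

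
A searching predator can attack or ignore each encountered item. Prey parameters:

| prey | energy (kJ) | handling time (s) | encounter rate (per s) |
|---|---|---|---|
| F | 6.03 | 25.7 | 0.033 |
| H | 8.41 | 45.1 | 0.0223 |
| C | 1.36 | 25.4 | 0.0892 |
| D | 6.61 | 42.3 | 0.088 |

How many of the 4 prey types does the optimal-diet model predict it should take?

3

Profitabilities (E/h, kJ/s): F 0.235, H 0.186, D 0.156, C 0.0535. Add prey in this order while the next type's profitability exceeds the intake rate on those already taken.
Rate on top 1: 0.1077. H: 0.186 > 0.1077 → include.
Rate on top 2: 0.1354. D: 0.156 > 0.1354 → include.
Rate on top 3: 0.1472. C: 0.0535 < 0.1472 → exclude; stop.
Optimal diet: F, H, D — 3 of 4 types.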